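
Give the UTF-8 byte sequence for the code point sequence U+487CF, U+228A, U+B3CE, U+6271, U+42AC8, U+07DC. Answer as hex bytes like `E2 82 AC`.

U+487CF: 4-byte form → F1 88 9F 8F.
U+228A: 3-byte form → E2 8A 8A.
U+B3CE: 3-byte form → EB 8F 8E.
U+6271: 3-byte form → E6 89 B1.
U+42AC8: 4-byte form → F1 82 AB 88.
U+07DC: 2-byte form → DF 9C.
Concatenated (19 bytes): F1 88 9F 8F E2 8A 8A EB 8F 8E E6 89 B1 F1 82 AB 88 DF 9C.

F1 88 9F 8F E2 8A 8A EB 8F 8E E6 89 B1 F1 82 AB 88 DF 9C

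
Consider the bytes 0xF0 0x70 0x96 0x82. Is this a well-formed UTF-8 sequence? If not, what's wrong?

Leading byte 0xF0 = 11110000 → 4-byte form.
Byte 2 is 0x70 = 01110000, which is not 10xxxxxx — expected a continuation byte.

invalid (non-continuation byte where continuation expected)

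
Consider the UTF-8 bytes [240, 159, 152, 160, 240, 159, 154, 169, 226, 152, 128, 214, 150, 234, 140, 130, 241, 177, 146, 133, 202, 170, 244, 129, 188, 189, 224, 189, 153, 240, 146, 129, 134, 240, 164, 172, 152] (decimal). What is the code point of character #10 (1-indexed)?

Offset 0: leading byte 0xF0 = 11110000 → 4-byte char #1 = F0 9F 98 A0.
Offset 4: leading byte 0xF0 = 11110000 → 4-byte char #2 = F0 9F 9A A9.
Offset 8: leading byte 0xE2 = 11100010 → 3-byte char #3 = E2 98 80.
Offset 11: leading byte 0xD6 = 11010110 → 2-byte char #4 = D6 96.
Offset 13: leading byte 0xEA = 11101010 → 3-byte char #5 = EA 8C 82.
Offset 16: leading byte 0xF1 = 11110001 → 4-byte char #6 = F1 B1 92 85.
Offset 20: leading byte 0xCA = 11001010 → 2-byte char #7 = CA AA.
Offset 22: leading byte 0xF4 = 11110100 → 4-byte char #8 = F4 81 BC BD.
Offset 26: leading byte 0xE0 = 11100000 → 3-byte char #9 = E0 BD 99.
Offset 29: leading byte 0xF0 = 11110000 → 4-byte char #10 = F0 92 81 86.
Leading byte 0xF0 = 11110000 matches 11110xxx → 4-byte sequence.
Byte 1: 0xF0 = 11110000, payload 000 (3 bits).
Byte 2: 0x92 = 10010010 (10xxxxxx ✓), payload 010010.
Byte 3: 0x81 = 10000001 (10xxxxxx ✓), payload 000001.
Byte 4: 0x86 = 10000110 (10xxxxxx ✓), payload 000110.
Concatenate: 000010010000001000110 = 0x12046 (21 bits → U+12046).

U+12046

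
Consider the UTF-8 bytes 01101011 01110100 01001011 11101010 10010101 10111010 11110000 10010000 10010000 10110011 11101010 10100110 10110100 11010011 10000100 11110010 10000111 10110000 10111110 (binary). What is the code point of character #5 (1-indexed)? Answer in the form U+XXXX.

U+10433

Offset 0: leading byte 0x6B = 01101011 → 1-byte char #1 = 6B.
Offset 1: leading byte 0x74 = 01110100 → 1-byte char #2 = 74.
Offset 2: leading byte 0x4B = 01001011 → 1-byte char #3 = 4B.
Offset 3: leading byte 0xEA = 11101010 → 3-byte char #4 = EA 95 BA.
Offset 6: leading byte 0xF0 = 11110000 → 4-byte char #5 = F0 90 90 B3.
Leading byte 0xF0 = 11110000 matches 11110xxx → 4-byte sequence.
Byte 1: 0xF0 = 11110000, payload 000 (3 bits).
Byte 2: 0x90 = 10010000 (10xxxxxx ✓), payload 010000.
Byte 3: 0x90 = 10010000 (10xxxxxx ✓), payload 010000.
Byte 4: 0xB3 = 10110011 (10xxxxxx ✓), payload 110011.
Concatenate: 000010000010000110011 = 0x10433 (21 bits → U+10433).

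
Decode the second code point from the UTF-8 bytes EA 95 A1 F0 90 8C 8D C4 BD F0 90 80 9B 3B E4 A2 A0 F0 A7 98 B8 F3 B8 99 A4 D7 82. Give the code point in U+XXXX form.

Offset 0: leading byte 0xEA = 11101010 → 3-byte char #1 = EA 95 A1.
Offset 3: leading byte 0xF0 = 11110000 → 4-byte char #2 = F0 90 8C 8D.
Leading byte 0xF0 = 11110000 matches 11110xxx → 4-byte sequence.
Byte 1: 0xF0 = 11110000, payload 000 (3 bits).
Byte 2: 0x90 = 10010000 (10xxxxxx ✓), payload 010000.
Byte 3: 0x8C = 10001100 (10xxxxxx ✓), payload 001100.
Byte 4: 0x8D = 10001101 (10xxxxxx ✓), payload 001101.
Concatenate: 000010000001100001101 = 0x1030D (21 bits → U+1030D).

U+1030D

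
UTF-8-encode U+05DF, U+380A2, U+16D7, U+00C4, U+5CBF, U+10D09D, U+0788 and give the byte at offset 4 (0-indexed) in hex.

U+05DF → 2-byte form D7 9F at offsets 0–1.
U+380A2 → 4-byte form F0 B8 82 A2 at offsets 2–5.
Offset 4 falls in char 2's range; it's byte 3 of F0 B8 82 A2 = 0x82.

0x82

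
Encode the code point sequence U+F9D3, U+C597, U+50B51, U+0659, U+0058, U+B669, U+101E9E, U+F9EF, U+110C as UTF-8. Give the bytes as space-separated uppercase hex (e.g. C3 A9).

EF A7 93 EC 96 97 F1 90 AD 91 D9 99 58 EB 99 A9 F4 81 BA 9E EF A7 AF E1 84 8C

U+F9D3: 3-byte form → EF A7 93.
U+C597: 3-byte form → EC 96 97.
U+50B51: 4-byte form → F1 90 AD 91.
U+0659: 2-byte form → D9 99.
U+0058: 1-byte form → 58.
U+B669: 3-byte form → EB 99 A9.
U+101E9E: 4-byte form → F4 81 BA 9E.
U+F9EF: 3-byte form → EF A7 AF.
U+110C: 3-byte form → E1 84 8C.
Concatenated (26 bytes): EF A7 93 EC 96 97 F1 90 AD 91 D9 99 58 EB 99 A9 F4 81 BA 9E EF A7 AF E1 84 8C.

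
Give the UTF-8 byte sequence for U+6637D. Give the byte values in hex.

U+6637D = 0x6637D = 418685 decimal. In range U+10000–U+10FFFF → 4-byte form: 11110xxx 10xxxxxx 10xxxxxx 10xxxxxx.
Binary (21 bits): 001100110001101111101.
Split 3+6+6+6: 001 | 100110 | 001101 | 111101.
Byte 1: 11110001 = 0xF1.
Byte 2: 10100110 = 0xA6.
Byte 3: 10001101 = 0x8D.
Byte 4: 10111101 = 0xBD.

F1 A6 8D BD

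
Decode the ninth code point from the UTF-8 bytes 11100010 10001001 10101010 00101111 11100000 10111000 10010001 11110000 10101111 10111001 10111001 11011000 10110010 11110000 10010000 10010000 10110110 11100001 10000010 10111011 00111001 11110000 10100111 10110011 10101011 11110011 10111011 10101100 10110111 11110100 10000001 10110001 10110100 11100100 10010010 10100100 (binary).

Offset 0: leading byte 0xE2 = 11100010 → 3-byte char #1 = E2 89 AA.
Offset 3: leading byte 0x2F = 00101111 → 1-byte char #2 = 2F.
Offset 4: leading byte 0xE0 = 11100000 → 3-byte char #3 = E0 B8 91.
Offset 7: leading byte 0xF0 = 11110000 → 4-byte char #4 = F0 AF B9 B9.
Offset 11: leading byte 0xD8 = 11011000 → 2-byte char #5 = D8 B2.
Offset 13: leading byte 0xF0 = 11110000 → 4-byte char #6 = F0 90 90 B6.
Offset 17: leading byte 0xE1 = 11100001 → 3-byte char #7 = E1 82 BB.
Offset 20: leading byte 0x39 = 00111001 → 1-byte char #8 = 39.
Offset 21: leading byte 0xF0 = 11110000 → 4-byte char #9 = F0 A7 B3 AB.
Leading byte 0xF0 = 11110000 matches 11110xxx → 4-byte sequence.
Byte 1: 0xF0 = 11110000, payload 000 (3 bits).
Byte 2: 0xA7 = 10100111 (10xxxxxx ✓), payload 100111.
Byte 3: 0xB3 = 10110011 (10xxxxxx ✓), payload 110011.
Byte 4: 0xAB = 10101011 (10xxxxxx ✓), payload 101011.
Concatenate: 000100111110011101011 = 0x27CEB (21 bits → U+27CEB).

U+27CEB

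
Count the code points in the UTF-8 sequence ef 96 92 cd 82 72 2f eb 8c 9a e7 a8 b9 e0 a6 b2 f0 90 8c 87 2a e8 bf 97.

10

Byte at offset 0: 0xEF = 11101111 → 3-byte char (#1). Advance 3.
Byte at offset 3: 0xCD = 11001101 → 2-byte char (#2). Advance 2.
Byte at offset 5: 0x72 = 01110010 → 1-byte char (#3). Advance 1.
Byte at offset 6: 0x2F = 00101111 → 1-byte char (#4). Advance 1.
Byte at offset 7: 0xEB = 11101011 → 3-byte char (#5). Advance 3.
Byte at offset 10: 0xE7 = 11100111 → 3-byte char (#6). Advance 3.
Byte at offset 13: 0xE0 = 11100000 → 3-byte char (#7). Advance 3.
Byte at offset 16: 0xF0 = 11110000 → 4-byte char (#8). Advance 4.
Byte at offset 20: 0x2A = 00101010 → 1-byte char (#9). Advance 1.
Byte at offset 21: 0xE8 = 11101000 → 3-byte char (#10). Advance 3.
Reached end at offset 24 after 10 code points.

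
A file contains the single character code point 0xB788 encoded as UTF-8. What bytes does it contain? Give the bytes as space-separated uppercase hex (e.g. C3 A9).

EB 9E 88

U+B788 = 0xB788 = 46984 decimal. In range U+0800–U+FFFF → 3-byte form: 1110xxxx 10xxxxxx 10xxxxxx.
Binary (16 bits): 1011011110001000.
Split 4+6+6: 1011 | 011110 | 001000.
Byte 1: 11101011 = 0xEB.
Byte 2: 10011110 = 0x9E.
Byte 3: 10001000 = 0x88.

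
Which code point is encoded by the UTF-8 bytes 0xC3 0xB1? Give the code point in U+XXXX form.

U+00F1

Leading byte 0xC3 = 11000011 matches 110xxxxx → 2-byte sequence.
Byte 1: 0xC3 = 11000011, payload 00011 (5 bits).
Byte 2: 0xB1 = 10110001 (10xxxxxx ✓), payload 110001.
Concatenate: 00011110001 = 0xF1 (11 bits → U+00F1).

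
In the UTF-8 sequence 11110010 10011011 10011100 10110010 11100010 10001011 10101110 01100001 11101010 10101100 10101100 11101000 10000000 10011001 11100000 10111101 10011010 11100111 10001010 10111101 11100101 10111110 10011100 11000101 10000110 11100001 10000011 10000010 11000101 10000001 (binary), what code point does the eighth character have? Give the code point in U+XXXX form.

U+5F9C

Offset 0: leading byte 0xF2 = 11110010 → 4-byte char #1 = F2 9B 9C B2.
Offset 4: leading byte 0xE2 = 11100010 → 3-byte char #2 = E2 8B AE.
Offset 7: leading byte 0x61 = 01100001 → 1-byte char #3 = 61.
Offset 8: leading byte 0xEA = 11101010 → 3-byte char #4 = EA AC AC.
Offset 11: leading byte 0xE8 = 11101000 → 3-byte char #5 = E8 80 99.
Offset 14: leading byte 0xE0 = 11100000 → 3-byte char #6 = E0 BD 9A.
Offset 17: leading byte 0xE7 = 11100111 → 3-byte char #7 = E7 8A BD.
Offset 20: leading byte 0xE5 = 11100101 → 3-byte char #8 = E5 BE 9C.
Leading byte 0xE5 = 11100101 matches 1110xxxx → 3-byte sequence.
Byte 1: 0xE5 = 11100101, payload 0101 (4 bits).
Byte 2: 0xBE = 10111110 (10xxxxxx ✓), payload 111110.
Byte 3: 0x9C = 10011100 (10xxxxxx ✓), payload 011100.
Concatenate: 0101111110011100 = 0x5F9C (16 bits → U+5F9C).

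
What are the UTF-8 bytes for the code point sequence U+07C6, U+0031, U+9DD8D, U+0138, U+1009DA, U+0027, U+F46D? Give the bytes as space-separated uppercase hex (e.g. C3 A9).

U+07C6: 2-byte form → DF 86.
U+0031: 1-byte form → 31.
U+9DD8D: 4-byte form → F2 9D B6 8D.
U+0138: 2-byte form → C4 B8.
U+1009DA: 4-byte form → F4 80 A7 9A.
U+0027: 1-byte form → 27.
U+F46D: 3-byte form → EF 91 AD.
Concatenated (17 bytes): DF 86 31 F2 9D B6 8D C4 B8 F4 80 A7 9A 27 EF 91 AD.

DF 86 31 F2 9D B6 8D C4 B8 F4 80 A7 9A 27 EF 91 AD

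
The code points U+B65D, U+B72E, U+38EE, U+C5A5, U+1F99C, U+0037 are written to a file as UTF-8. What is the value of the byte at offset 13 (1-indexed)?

1-indexed offset 13 is 0-indexed offset 12.
U+B65D → 3-byte form EB 99 9D at offsets 0–2.
U+B72E → 3-byte form EB 9C AE at offsets 3–5.
U+38EE → 3-byte form E3 A3 AE at offsets 6–8.
U+C5A5 → 3-byte form EC 96 A5 at offsets 9–11.
U+1F99C → 4-byte form F0 9F A6 9C at offsets 12–15.
Offset 12 falls in char 5's range; it's byte 1 of F0 9F A6 9C = 0xF0.

0xF0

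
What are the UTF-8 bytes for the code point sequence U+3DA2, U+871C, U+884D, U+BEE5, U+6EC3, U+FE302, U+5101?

E3 B6 A2 E8 9C 9C E8 A1 8D EB BB A5 E6 BB 83 F3 BE 8C 82 E5 84 81

U+3DA2: 3-byte form → E3 B6 A2.
U+871C: 3-byte form → E8 9C 9C.
U+884D: 3-byte form → E8 A1 8D.
U+BEE5: 3-byte form → EB BB A5.
U+6EC3: 3-byte form → E6 BB 83.
U+FE302: 4-byte form → F3 BE 8C 82.
U+5101: 3-byte form → E5 84 81.
Concatenated (22 bytes): E3 B6 A2 E8 9C 9C E8 A1 8D EB BB A5 E6 BB 83 F3 BE 8C 82 E5 84 81.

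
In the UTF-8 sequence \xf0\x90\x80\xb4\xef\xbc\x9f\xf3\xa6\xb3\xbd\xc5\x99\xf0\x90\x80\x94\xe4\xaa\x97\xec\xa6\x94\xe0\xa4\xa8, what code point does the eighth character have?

Offset 0: leading byte 0xF0 = 11110000 → 4-byte char #1 = F0 90 80 B4.
Offset 4: leading byte 0xEF = 11101111 → 3-byte char #2 = EF BC 9F.
Offset 7: leading byte 0xF3 = 11110011 → 4-byte char #3 = F3 A6 B3 BD.
Offset 11: leading byte 0xC5 = 11000101 → 2-byte char #4 = C5 99.
Offset 13: leading byte 0xF0 = 11110000 → 4-byte char #5 = F0 90 80 94.
Offset 17: leading byte 0xE4 = 11100100 → 3-byte char #6 = E4 AA 97.
Offset 20: leading byte 0xEC = 11101100 → 3-byte char #7 = EC A6 94.
Offset 23: leading byte 0xE0 = 11100000 → 3-byte char #8 = E0 A4 A8.
Leading byte 0xE0 = 11100000 matches 1110xxxx → 3-byte sequence.
Byte 1: 0xE0 = 11100000, payload 0000 (4 bits).
Byte 2: 0xA4 = 10100100 (10xxxxxx ✓), payload 100100.
Byte 3: 0xA8 = 10101000 (10xxxxxx ✓), payload 101000.
Concatenate: 0000100100101000 = 0x928 (16 bits → U+0928).

U+0928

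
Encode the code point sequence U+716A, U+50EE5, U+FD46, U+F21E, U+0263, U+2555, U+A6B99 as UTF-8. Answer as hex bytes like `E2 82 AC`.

E7 85 AA F1 90 BB A5 EF B5 86 EF 88 9E C9 A3 E2 95 95 F2 A6 AE 99

U+716A: 3-byte form → E7 85 AA.
U+50EE5: 4-byte form → F1 90 BB A5.
U+FD46: 3-byte form → EF B5 86.
U+F21E: 3-byte form → EF 88 9E.
U+0263: 2-byte form → C9 A3.
U+2555: 3-byte form → E2 95 95.
U+A6B99: 4-byte form → F2 A6 AE 99.
Concatenated (22 bytes): E7 85 AA F1 90 BB A5 EF B5 86 EF 88 9E C9 A3 E2 95 95 F2 A6 AE 99.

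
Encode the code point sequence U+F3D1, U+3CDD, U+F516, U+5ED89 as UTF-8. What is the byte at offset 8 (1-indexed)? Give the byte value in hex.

1-indexed offset 8 is 0-indexed offset 7.
U+F3D1 → 3-byte form EF 8F 91 at offsets 0–2.
U+3CDD → 3-byte form E3 B3 9D at offsets 3–5.
U+F516 → 3-byte form EF 94 96 at offsets 6–8.
Offset 7 falls in char 3's range; it's byte 2 of EF 94 96 = 0x94.

0x94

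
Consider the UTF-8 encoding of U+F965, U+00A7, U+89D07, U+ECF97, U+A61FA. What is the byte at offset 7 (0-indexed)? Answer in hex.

0xB4

U+F965 → 3-byte form EF A5 A5 at offsets 0–2.
U+00A7 → 2-byte form C2 A7 at offsets 3–4.
U+89D07 → 4-byte form F2 89 B4 87 at offsets 5–8.
Offset 7 falls in char 3's range; it's byte 3 of F2 89 B4 87 = 0xB4.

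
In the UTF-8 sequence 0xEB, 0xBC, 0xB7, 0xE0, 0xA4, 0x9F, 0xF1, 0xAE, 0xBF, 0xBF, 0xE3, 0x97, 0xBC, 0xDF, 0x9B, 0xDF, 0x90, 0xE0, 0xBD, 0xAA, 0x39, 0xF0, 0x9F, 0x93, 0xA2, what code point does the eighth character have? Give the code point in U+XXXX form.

U+0039

Offset 0: leading byte 0xEB = 11101011 → 3-byte char #1 = EB BC B7.
Offset 3: leading byte 0xE0 = 11100000 → 3-byte char #2 = E0 A4 9F.
Offset 6: leading byte 0xF1 = 11110001 → 4-byte char #3 = F1 AE BF BF.
Offset 10: leading byte 0xE3 = 11100011 → 3-byte char #4 = E3 97 BC.
Offset 13: leading byte 0xDF = 11011111 → 2-byte char #5 = DF 9B.
Offset 15: leading byte 0xDF = 11011111 → 2-byte char #6 = DF 90.
Offset 17: leading byte 0xE0 = 11100000 → 3-byte char #7 = E0 BD AA.
Offset 20: leading byte 0x39 = 00111001 → 1-byte char #8 = 39.
Leading byte 0x39 = 00111001 matches 0xxxxxxx → 1-byte sequence.
Byte 1: 0x39 = 00111001, payload 0111001 (7 bits).
Concatenate: 0111001 = 0x39 (7 bits → U+0039).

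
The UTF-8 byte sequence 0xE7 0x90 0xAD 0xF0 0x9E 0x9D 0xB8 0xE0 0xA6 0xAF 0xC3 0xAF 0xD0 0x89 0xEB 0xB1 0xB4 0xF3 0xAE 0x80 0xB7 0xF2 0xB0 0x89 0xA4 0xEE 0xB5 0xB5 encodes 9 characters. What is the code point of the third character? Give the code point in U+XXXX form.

U+09AF

Offset 0: leading byte 0xE7 = 11100111 → 3-byte char #1 = E7 90 AD.
Offset 3: leading byte 0xF0 = 11110000 → 4-byte char #2 = F0 9E 9D B8.
Offset 7: leading byte 0xE0 = 11100000 → 3-byte char #3 = E0 A6 AF.
Leading byte 0xE0 = 11100000 matches 1110xxxx → 3-byte sequence.
Byte 1: 0xE0 = 11100000, payload 0000 (4 bits).
Byte 2: 0xA6 = 10100110 (10xxxxxx ✓), payload 100110.
Byte 3: 0xAF = 10101111 (10xxxxxx ✓), payload 101111.
Concatenate: 0000100110101111 = 0x9AF (16 bits → U+09AF).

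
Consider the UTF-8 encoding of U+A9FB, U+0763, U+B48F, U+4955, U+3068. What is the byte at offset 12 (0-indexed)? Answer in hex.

0x81

U+A9FB → 3-byte form EA A7 BB at offsets 0–2.
U+0763 → 2-byte form DD A3 at offsets 3–4.
U+B48F → 3-byte form EB 92 8F at offsets 5–7.
U+4955 → 3-byte form E4 A5 95 at offsets 8–10.
U+3068 → 3-byte form E3 81 A8 at offsets 11–13.
Offset 12 falls in char 5's range; it's byte 2 of E3 81 A8 = 0x81.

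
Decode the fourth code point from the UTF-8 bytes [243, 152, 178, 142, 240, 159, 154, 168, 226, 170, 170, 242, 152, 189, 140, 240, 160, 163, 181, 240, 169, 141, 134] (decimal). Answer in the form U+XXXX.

Offset 0: leading byte 0xF3 = 11110011 → 4-byte char #1 = F3 98 B2 8E.
Offset 4: leading byte 0xF0 = 11110000 → 4-byte char #2 = F0 9F 9A A8.
Offset 8: leading byte 0xE2 = 11100010 → 3-byte char #3 = E2 AA AA.
Offset 11: leading byte 0xF2 = 11110010 → 4-byte char #4 = F2 98 BD 8C.
Leading byte 0xF2 = 11110010 matches 11110xxx → 4-byte sequence.
Byte 1: 0xF2 = 11110010, payload 010 (3 bits).
Byte 2: 0x98 = 10011000 (10xxxxxx ✓), payload 011000.
Byte 3: 0xBD = 10111101 (10xxxxxx ✓), payload 111101.
Byte 4: 0x8C = 10001100 (10xxxxxx ✓), payload 001100.
Concatenate: 010011000111101001100 = 0x98F4C (21 bits → U+98F4C).

U+98F4C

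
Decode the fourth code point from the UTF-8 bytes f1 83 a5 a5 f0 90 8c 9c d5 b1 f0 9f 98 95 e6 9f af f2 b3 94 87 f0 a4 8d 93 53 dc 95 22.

U+1F615

Offset 0: leading byte 0xF1 = 11110001 → 4-byte char #1 = F1 83 A5 A5.
Offset 4: leading byte 0xF0 = 11110000 → 4-byte char #2 = F0 90 8C 9C.
Offset 8: leading byte 0xD5 = 11010101 → 2-byte char #3 = D5 B1.
Offset 10: leading byte 0xF0 = 11110000 → 4-byte char #4 = F0 9F 98 95.
Leading byte 0xF0 = 11110000 matches 11110xxx → 4-byte sequence.
Byte 1: 0xF0 = 11110000, payload 000 (3 bits).
Byte 2: 0x9F = 10011111 (10xxxxxx ✓), payload 011111.
Byte 3: 0x98 = 10011000 (10xxxxxx ✓), payload 011000.
Byte 4: 0x95 = 10010101 (10xxxxxx ✓), payload 010101.
Concatenate: 000011111011000010101 = 0x1F615 (21 bits → U+1F615).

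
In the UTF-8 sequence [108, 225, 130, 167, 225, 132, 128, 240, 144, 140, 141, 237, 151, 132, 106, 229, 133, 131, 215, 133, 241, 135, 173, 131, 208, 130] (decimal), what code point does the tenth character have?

U+0402

Offset 0: leading byte 0x6C = 01101100 → 1-byte char #1 = 6C.
Offset 1: leading byte 0xE1 = 11100001 → 3-byte char #2 = E1 82 A7.
Offset 4: leading byte 0xE1 = 11100001 → 3-byte char #3 = E1 84 80.
Offset 7: leading byte 0xF0 = 11110000 → 4-byte char #4 = F0 90 8C 8D.
Offset 11: leading byte 0xED = 11101101 → 3-byte char #5 = ED 97 84.
Offset 14: leading byte 0x6A = 01101010 → 1-byte char #6 = 6A.
Offset 15: leading byte 0xE5 = 11100101 → 3-byte char #7 = E5 85 83.
Offset 18: leading byte 0xD7 = 11010111 → 2-byte char #8 = D7 85.
Offset 20: leading byte 0xF1 = 11110001 → 4-byte char #9 = F1 87 AD 83.
Offset 24: leading byte 0xD0 = 11010000 → 2-byte char #10 = D0 82.
Leading byte 0xD0 = 11010000 matches 110xxxxx → 2-byte sequence.
Byte 1: 0xD0 = 11010000, payload 10000 (5 bits).
Byte 2: 0x82 = 10000010 (10xxxxxx ✓), payload 000010.
Concatenate: 10000000010 = 0x402 (11 bits → U+0402).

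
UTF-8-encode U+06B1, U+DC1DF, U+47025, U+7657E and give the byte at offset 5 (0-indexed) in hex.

0x9F

U+06B1 → 2-byte form DA B1 at offsets 0–1.
U+DC1DF → 4-byte form F3 9C 87 9F at offsets 2–5.
Offset 5 falls in char 2's range; it's byte 4 of F3 9C 87 9F = 0x9F.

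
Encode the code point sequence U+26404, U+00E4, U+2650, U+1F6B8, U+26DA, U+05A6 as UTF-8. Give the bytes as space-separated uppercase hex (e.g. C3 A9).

U+26404: 4-byte form → F0 A6 90 84.
U+00E4: 2-byte form → C3 A4.
U+2650: 3-byte form → E2 99 90.
U+1F6B8: 4-byte form → F0 9F 9A B8.
U+26DA: 3-byte form → E2 9B 9A.
U+05A6: 2-byte form → D6 A6.
Concatenated (18 bytes): F0 A6 90 84 C3 A4 E2 99 90 F0 9F 9A B8 E2 9B 9A D6 A6.

F0 A6 90 84 C3 A4 E2 99 90 F0 9F 9A B8 E2 9B 9A D6 A6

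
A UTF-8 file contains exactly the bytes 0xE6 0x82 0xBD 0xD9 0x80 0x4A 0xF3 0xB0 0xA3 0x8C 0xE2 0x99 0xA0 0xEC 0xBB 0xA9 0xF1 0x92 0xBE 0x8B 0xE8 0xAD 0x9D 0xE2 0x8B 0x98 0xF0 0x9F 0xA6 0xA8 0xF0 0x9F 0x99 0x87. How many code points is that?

Byte at offset 0: 0xE6 = 11100110 → 3-byte char (#1). Advance 3.
Byte at offset 3: 0xD9 = 11011001 → 2-byte char (#2). Advance 2.
Byte at offset 5: 0x4A = 01001010 → 1-byte char (#3). Advance 1.
Byte at offset 6: 0xF3 = 11110011 → 4-byte char (#4). Advance 4.
Byte at offset 10: 0xE2 = 11100010 → 3-byte char (#5). Advance 3.
Byte at offset 13: 0xEC = 11101100 → 3-byte char (#6). Advance 3.
Byte at offset 16: 0xF1 = 11110001 → 4-byte char (#7). Advance 4.
Byte at offset 20: 0xE8 = 11101000 → 3-byte char (#8). Advance 3.
Byte at offset 23: 0xE2 = 11100010 → 3-byte char (#9). Advance 3.
Byte at offset 26: 0xF0 = 11110000 → 4-byte char (#10). Advance 4.
Byte at offset 30: 0xF0 = 11110000 → 4-byte char (#11). Advance 4.
Reached end at offset 34 after 11 code points.

11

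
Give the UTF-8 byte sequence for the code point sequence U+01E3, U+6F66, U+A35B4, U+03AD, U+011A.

U+01E3: 2-byte form → C7 A3.
U+6F66: 3-byte form → E6 BD A6.
U+A35B4: 4-byte form → F2 A3 96 B4.
U+03AD: 2-byte form → CE AD.
U+011A: 2-byte form → C4 9A.
Concatenated (13 bytes): C7 A3 E6 BD A6 F2 A3 96 B4 CE AD C4 9A.

C7 A3 E6 BD A6 F2 A3 96 B4 CE AD C4 9A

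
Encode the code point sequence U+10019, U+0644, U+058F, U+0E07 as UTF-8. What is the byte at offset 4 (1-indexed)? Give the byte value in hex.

0x99

1-indexed offset 4 is 0-indexed offset 3.
U+10019 → 4-byte form F0 90 80 99 at offsets 0–3.
Offset 3 falls in char 1's range; it's byte 4 of F0 90 80 99 = 0x99.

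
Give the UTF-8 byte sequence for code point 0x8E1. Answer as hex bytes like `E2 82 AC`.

U+08E1 = 0x8E1 = 2273 decimal. In range U+0800–U+FFFF → 3-byte form: 1110xxxx 10xxxxxx 10xxxxxx.
Binary (16 bits): 0000100011100001.
Split 4+6+6: 0000 | 100011 | 100001.
Byte 1: 11100000 = 0xE0.
Byte 2: 10100011 = 0xA3.
Byte 3: 10100001 = 0xA1.

E0 A3 A1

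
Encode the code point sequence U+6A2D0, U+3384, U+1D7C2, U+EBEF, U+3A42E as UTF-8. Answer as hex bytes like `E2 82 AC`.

F1 AA 8B 90 E3 8E 84 F0 9D 9F 82 EE AF AF F0 BA 90 AE

U+6A2D0: 4-byte form → F1 AA 8B 90.
U+3384: 3-byte form → E3 8E 84.
U+1D7C2: 4-byte form → F0 9D 9F 82.
U+EBEF: 3-byte form → EE AF AF.
U+3A42E: 4-byte form → F0 BA 90 AE.
Concatenated (18 bytes): F1 AA 8B 90 E3 8E 84 F0 9D 9F 82 EE AF AF F0 BA 90 AE.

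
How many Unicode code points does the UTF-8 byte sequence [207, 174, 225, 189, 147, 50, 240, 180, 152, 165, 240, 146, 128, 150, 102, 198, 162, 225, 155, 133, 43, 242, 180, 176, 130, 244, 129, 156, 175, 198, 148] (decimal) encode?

12

Byte at offset 0: 0xCF = 11001111 → 2-byte char (#1). Advance 2.
Byte at offset 2: 0xE1 = 11100001 → 3-byte char (#2). Advance 3.
Byte at offset 5: 0x32 = 00110010 → 1-byte char (#3). Advance 1.
Byte at offset 6: 0xF0 = 11110000 → 4-byte char (#4). Advance 4.
Byte at offset 10: 0xF0 = 11110000 → 4-byte char (#5). Advance 4.
Byte at offset 14: 0x66 = 01100110 → 1-byte char (#6). Advance 1.
Byte at offset 15: 0xC6 = 11000110 → 2-byte char (#7). Advance 2.
Byte at offset 17: 0xE1 = 11100001 → 3-byte char (#8). Advance 3.
Byte at offset 20: 0x2B = 00101011 → 1-byte char (#9). Advance 1.
Byte at offset 21: 0xF2 = 11110010 → 4-byte char (#10). Advance 4.
Byte at offset 25: 0xF4 = 11110100 → 4-byte char (#11). Advance 4.
Byte at offset 29: 0xC6 = 11000110 → 2-byte char (#12). Advance 2.
Reached end at offset 31 after 12 code points.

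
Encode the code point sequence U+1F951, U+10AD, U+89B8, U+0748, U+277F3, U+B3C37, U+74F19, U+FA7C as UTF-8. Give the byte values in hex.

F0 9F A5 91 E1 82 AD E8 A6 B8 DD 88 F0 A7 9F B3 F2 B3 B0 B7 F1 B4 BC 99 EF A9 BC

U+1F951: 4-byte form → F0 9F A5 91.
U+10AD: 3-byte form → E1 82 AD.
U+89B8: 3-byte form → E8 A6 B8.
U+0748: 2-byte form → DD 88.
U+277F3: 4-byte form → F0 A7 9F B3.
U+B3C37: 4-byte form → F2 B3 B0 B7.
U+74F19: 4-byte form → F1 B4 BC 99.
U+FA7C: 3-byte form → EF A9 BC.
Concatenated (27 bytes): F0 9F A5 91 E1 82 AD E8 A6 B8 DD 88 F0 A7 9F B3 F2 B3 B0 B7 F1 B4 BC 99 EF A9 BC.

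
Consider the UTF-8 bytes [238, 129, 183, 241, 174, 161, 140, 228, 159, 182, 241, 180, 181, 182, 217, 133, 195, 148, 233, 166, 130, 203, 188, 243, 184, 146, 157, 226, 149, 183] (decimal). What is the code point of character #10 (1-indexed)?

U+2577

Offset 0: leading byte 0xEE = 11101110 → 3-byte char #1 = EE 81 B7.
Offset 3: leading byte 0xF1 = 11110001 → 4-byte char #2 = F1 AE A1 8C.
Offset 7: leading byte 0xE4 = 11100100 → 3-byte char #3 = E4 9F B6.
Offset 10: leading byte 0xF1 = 11110001 → 4-byte char #4 = F1 B4 B5 B6.
Offset 14: leading byte 0xD9 = 11011001 → 2-byte char #5 = D9 85.
Offset 16: leading byte 0xC3 = 11000011 → 2-byte char #6 = C3 94.
Offset 18: leading byte 0xE9 = 11101001 → 3-byte char #7 = E9 A6 82.
Offset 21: leading byte 0xCB = 11001011 → 2-byte char #8 = CB BC.
Offset 23: leading byte 0xF3 = 11110011 → 4-byte char #9 = F3 B8 92 9D.
Offset 27: leading byte 0xE2 = 11100010 → 3-byte char #10 = E2 95 B7.
Leading byte 0xE2 = 11100010 matches 1110xxxx → 3-byte sequence.
Byte 1: 0xE2 = 11100010, payload 0010 (4 bits).
Byte 2: 0x95 = 10010101 (10xxxxxx ✓), payload 010101.
Byte 3: 0xB7 = 10110111 (10xxxxxx ✓), payload 110111.
Concatenate: 0010010101110111 = 0x2577 (16 bits → U+2577).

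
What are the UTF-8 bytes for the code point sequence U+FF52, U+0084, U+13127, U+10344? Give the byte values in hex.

EF BD 92 C2 84 F0 93 84 A7 F0 90 8D 84

U+FF52: 3-byte form → EF BD 92.
U+0084: 2-byte form → C2 84.
U+13127: 4-byte form → F0 93 84 A7.
U+10344: 4-byte form → F0 90 8D 84.
Concatenated (13 bytes): EF BD 92 C2 84 F0 93 84 A7 F0 90 8D 84.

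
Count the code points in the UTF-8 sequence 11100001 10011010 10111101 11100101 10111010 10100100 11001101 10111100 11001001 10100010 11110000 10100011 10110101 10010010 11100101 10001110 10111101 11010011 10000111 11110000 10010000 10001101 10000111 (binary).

Byte at offset 0: 0xE1 = 11100001 → 3-byte char (#1). Advance 3.
Byte at offset 3: 0xE5 = 11100101 → 3-byte char (#2). Advance 3.
Byte at offset 6: 0xCD = 11001101 → 2-byte char (#3). Advance 2.
Byte at offset 8: 0xC9 = 11001001 → 2-byte char (#4). Advance 2.
Byte at offset 10: 0xF0 = 11110000 → 4-byte char (#5). Advance 4.
Byte at offset 14: 0xE5 = 11100101 → 3-byte char (#6). Advance 3.
Byte at offset 17: 0xD3 = 11010011 → 2-byte char (#7). Advance 2.
Byte at offset 19: 0xF0 = 11110000 → 4-byte char (#8). Advance 4.
Reached end at offset 23 after 8 code points.

8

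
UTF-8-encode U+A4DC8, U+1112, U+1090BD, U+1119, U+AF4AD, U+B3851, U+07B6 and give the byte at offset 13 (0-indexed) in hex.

0x99

U+A4DC8 → 4-byte form F2 A4 B7 88 at offsets 0–3.
U+1112 → 3-byte form E1 84 92 at offsets 4–6.
U+1090BD → 4-byte form F4 89 82 BD at offsets 7–10.
U+1119 → 3-byte form E1 84 99 at offsets 11–13.
Offset 13 falls in char 4's range; it's byte 3 of E1 84 99 = 0x99.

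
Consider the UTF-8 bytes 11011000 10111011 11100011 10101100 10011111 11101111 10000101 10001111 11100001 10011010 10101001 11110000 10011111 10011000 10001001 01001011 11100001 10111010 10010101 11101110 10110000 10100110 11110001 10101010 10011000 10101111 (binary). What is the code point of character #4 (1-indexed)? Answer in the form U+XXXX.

Offset 0: leading byte 0xD8 = 11011000 → 2-byte char #1 = D8 BB.
Offset 2: leading byte 0xE3 = 11100011 → 3-byte char #2 = E3 AC 9F.
Offset 5: leading byte 0xEF = 11101111 → 3-byte char #3 = EF 85 8F.
Offset 8: leading byte 0xE1 = 11100001 → 3-byte char #4 = E1 9A A9.
Leading byte 0xE1 = 11100001 matches 1110xxxx → 3-byte sequence.
Byte 1: 0xE1 = 11100001, payload 0001 (4 bits).
Byte 2: 0x9A = 10011010 (10xxxxxx ✓), payload 011010.
Byte 3: 0xA9 = 10101001 (10xxxxxx ✓), payload 101001.
Concatenate: 0001011010101001 = 0x16A9 (16 bits → U+16A9).

U+16A9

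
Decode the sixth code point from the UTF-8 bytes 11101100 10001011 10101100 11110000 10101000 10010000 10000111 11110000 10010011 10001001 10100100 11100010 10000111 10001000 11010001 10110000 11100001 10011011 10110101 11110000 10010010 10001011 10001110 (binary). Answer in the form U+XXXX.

U+16F5

Offset 0: leading byte 0xEC = 11101100 → 3-byte char #1 = EC 8B AC.
Offset 3: leading byte 0xF0 = 11110000 → 4-byte char #2 = F0 A8 90 87.
Offset 7: leading byte 0xF0 = 11110000 → 4-byte char #3 = F0 93 89 A4.
Offset 11: leading byte 0xE2 = 11100010 → 3-byte char #4 = E2 87 88.
Offset 14: leading byte 0xD1 = 11010001 → 2-byte char #5 = D1 B0.
Offset 16: leading byte 0xE1 = 11100001 → 3-byte char #6 = E1 9B B5.
Leading byte 0xE1 = 11100001 matches 1110xxxx → 3-byte sequence.
Byte 1: 0xE1 = 11100001, payload 0001 (4 bits).
Byte 2: 0x9B = 10011011 (10xxxxxx ✓), payload 011011.
Byte 3: 0xB5 = 10110101 (10xxxxxx ✓), payload 110101.
Concatenate: 0001011011110101 = 0x16F5 (16 bits → U+16F5).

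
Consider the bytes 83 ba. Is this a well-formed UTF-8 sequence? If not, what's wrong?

invalid (continuation byte with no leading byte)

Byte 0x83 = 10000011 has the form 10xxxxxx — a continuation byte — but there is no preceding leading byte.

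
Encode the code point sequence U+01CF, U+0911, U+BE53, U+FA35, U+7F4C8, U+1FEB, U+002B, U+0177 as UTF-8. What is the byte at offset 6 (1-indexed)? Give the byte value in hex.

1-indexed offset 6 is 0-indexed offset 5.
U+01CF → 2-byte form C7 8F at offsets 0–1.
U+0911 → 3-byte form E0 A4 91 at offsets 2–4.
U+BE53 → 3-byte form EB B9 93 at offsets 5–7.
Offset 5 falls in char 3's range; it's byte 1 of EB B9 93 = 0xEB.

0xEB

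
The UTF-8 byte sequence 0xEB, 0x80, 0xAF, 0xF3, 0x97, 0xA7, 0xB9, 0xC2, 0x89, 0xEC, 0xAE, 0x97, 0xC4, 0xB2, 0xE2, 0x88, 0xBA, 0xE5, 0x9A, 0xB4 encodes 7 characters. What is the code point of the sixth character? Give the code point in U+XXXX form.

U+223A

Offset 0: leading byte 0xEB = 11101011 → 3-byte char #1 = EB 80 AF.
Offset 3: leading byte 0xF3 = 11110011 → 4-byte char #2 = F3 97 A7 B9.
Offset 7: leading byte 0xC2 = 11000010 → 2-byte char #3 = C2 89.
Offset 9: leading byte 0xEC = 11101100 → 3-byte char #4 = EC AE 97.
Offset 12: leading byte 0xC4 = 11000100 → 2-byte char #5 = C4 B2.
Offset 14: leading byte 0xE2 = 11100010 → 3-byte char #6 = E2 88 BA.
Leading byte 0xE2 = 11100010 matches 1110xxxx → 3-byte sequence.
Byte 1: 0xE2 = 11100010, payload 0010 (4 bits).
Byte 2: 0x88 = 10001000 (10xxxxxx ✓), payload 001000.
Byte 3: 0xBA = 10111010 (10xxxxxx ✓), payload 111010.
Concatenate: 0010001000111010 = 0x223A (16 bits → U+223A).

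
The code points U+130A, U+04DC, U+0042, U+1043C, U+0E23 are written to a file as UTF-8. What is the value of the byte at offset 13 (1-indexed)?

1-indexed offset 13 is 0-indexed offset 12.
U+130A → 3-byte form E1 8C 8A at offsets 0–2.
U+04DC → 2-byte form D3 9C at offsets 3–4.
U+0042 → 1-byte form 42 at offsets 5–5.
U+1043C → 4-byte form F0 90 90 BC at offsets 6–9.
U+0E23 → 3-byte form E0 B8 A3 at offsets 10–12.
Offset 12 falls in char 5's range; it's byte 3 of E0 B8 A3 = 0xA3.

0xA3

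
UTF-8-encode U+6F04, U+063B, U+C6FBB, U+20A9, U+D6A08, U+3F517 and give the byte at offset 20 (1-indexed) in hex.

1-indexed offset 20 is 0-indexed offset 19.
U+6F04 → 3-byte form E6 BC 84 at offsets 0–2.
U+063B → 2-byte form D8 BB at offsets 3–4.
U+C6FBB → 4-byte form F3 86 BE BB at offsets 5–8.
U+20A9 → 3-byte form E2 82 A9 at offsets 9–11.
U+D6A08 → 4-byte form F3 96 A8 88 at offsets 12–15.
U+3F517 → 4-byte form F0 BF 94 97 at offsets 16–19.
Offset 19 falls in char 6's range; it's byte 4 of F0 BF 94 97 = 0x97.

0x97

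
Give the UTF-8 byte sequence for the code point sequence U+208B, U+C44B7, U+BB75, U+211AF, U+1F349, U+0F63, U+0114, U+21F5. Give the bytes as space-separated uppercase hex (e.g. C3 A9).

U+208B: 3-byte form → E2 82 8B.
U+C44B7: 4-byte form → F3 84 92 B7.
U+BB75: 3-byte form → EB AD B5.
U+211AF: 4-byte form → F0 A1 86 AF.
U+1F349: 4-byte form → F0 9F 8D 89.
U+0F63: 3-byte form → E0 BD A3.
U+0114: 2-byte form → C4 94.
U+21F5: 3-byte form → E2 87 B5.
Concatenated (26 bytes): E2 82 8B F3 84 92 B7 EB AD B5 F0 A1 86 AF F0 9F 8D 89 E0 BD A3 C4 94 E2 87 B5.

E2 82 8B F3 84 92 B7 EB AD B5 F0 A1 86 AF F0 9F 8D 89 E0 BD A3 C4 94 E2 87 B5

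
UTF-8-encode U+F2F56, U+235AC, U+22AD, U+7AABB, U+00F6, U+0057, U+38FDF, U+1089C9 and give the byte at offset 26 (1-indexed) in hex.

1-indexed offset 26 is 0-indexed offset 25.
U+F2F56 → 4-byte form F3 B2 BD 96 at offsets 0–3.
U+235AC → 4-byte form F0 A3 96 AC at offsets 4–7.
U+22AD → 3-byte form E2 8A AD at offsets 8–10.
U+7AABB → 4-byte form F1 BA AA BB at offsets 11–14.
U+00F6 → 2-byte form C3 B6 at offsets 15–16.
U+0057 → 1-byte form 57 at offsets 17–17.
U+38FDF → 4-byte form F0 B8 BF 9F at offsets 18–21.
U+1089C9 → 4-byte form F4 88 A7 89 at offsets 22–25.
Offset 25 falls in char 8's range; it's byte 4 of F4 88 A7 89 = 0x89.

0x89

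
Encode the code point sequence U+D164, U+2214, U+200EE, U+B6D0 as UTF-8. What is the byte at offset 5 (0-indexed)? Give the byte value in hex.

U+D164 → 3-byte form ED 85 A4 at offsets 0–2.
U+2214 → 3-byte form E2 88 94 at offsets 3–5.
Offset 5 falls in char 2's range; it's byte 3 of E2 88 94 = 0x94.

0x94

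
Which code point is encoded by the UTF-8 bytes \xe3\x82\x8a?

Leading byte 0xE3 = 11100011 matches 1110xxxx → 3-byte sequence.
Byte 1: 0xE3 = 11100011, payload 0011 (4 bits).
Byte 2: 0x82 = 10000010 (10xxxxxx ✓), payload 000010.
Byte 3: 0x8A = 10001010 (10xxxxxx ✓), payload 001010.
Concatenate: 0011000010001010 = 0x308A (16 bits → U+308A).

U+308A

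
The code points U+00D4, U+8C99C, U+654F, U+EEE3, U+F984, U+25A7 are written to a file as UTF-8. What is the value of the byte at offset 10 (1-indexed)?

1-indexed offset 10 is 0-indexed offset 9.
U+00D4 → 2-byte form C3 94 at offsets 0–1.
U+8C99C → 4-byte form F2 8C A6 9C at offsets 2–5.
U+654F → 3-byte form E6 95 8F at offsets 6–8.
U+EEE3 → 3-byte form EE BB A3 at offsets 9–11.
Offset 9 falls in char 4's range; it's byte 1 of EE BB A3 = 0xEE.

0xEE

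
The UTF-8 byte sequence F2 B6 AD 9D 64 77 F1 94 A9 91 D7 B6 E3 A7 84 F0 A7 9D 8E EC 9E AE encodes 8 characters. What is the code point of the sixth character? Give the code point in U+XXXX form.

Offset 0: leading byte 0xF2 = 11110010 → 4-byte char #1 = F2 B6 AD 9D.
Offset 4: leading byte 0x64 = 01100100 → 1-byte char #2 = 64.
Offset 5: leading byte 0x77 = 01110111 → 1-byte char #3 = 77.
Offset 6: leading byte 0xF1 = 11110001 → 4-byte char #4 = F1 94 A9 91.
Offset 10: leading byte 0xD7 = 11010111 → 2-byte char #5 = D7 B6.
Offset 12: leading byte 0xE3 = 11100011 → 3-byte char #6 = E3 A7 84.
Leading byte 0xE3 = 11100011 matches 1110xxxx → 3-byte sequence.
Byte 1: 0xE3 = 11100011, payload 0011 (4 bits).
Byte 2: 0xA7 = 10100111 (10xxxxxx ✓), payload 100111.
Byte 3: 0x84 = 10000100 (10xxxxxx ✓), payload 000100.
Concatenate: 0011100111000100 = 0x39C4 (16 bits → U+39C4).

U+39C4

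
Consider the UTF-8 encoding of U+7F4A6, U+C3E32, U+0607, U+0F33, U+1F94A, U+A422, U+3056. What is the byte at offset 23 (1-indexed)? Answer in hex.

0x96

1-indexed offset 23 is 0-indexed offset 22.
U+7F4A6 → 4-byte form F1 BF 92 A6 at offsets 0–3.
U+C3E32 → 4-byte form F3 83 B8 B2 at offsets 4–7.
U+0607 → 2-byte form D8 87 at offsets 8–9.
U+0F33 → 3-byte form E0 BC B3 at offsets 10–12.
U+1F94A → 4-byte form F0 9F A5 8A at offsets 13–16.
U+A422 → 3-byte form EA 90 A2 at offsets 17–19.
U+3056 → 3-byte form E3 81 96 at offsets 20–22.
Offset 22 falls in char 7's range; it's byte 3 of E3 81 96 = 0x96.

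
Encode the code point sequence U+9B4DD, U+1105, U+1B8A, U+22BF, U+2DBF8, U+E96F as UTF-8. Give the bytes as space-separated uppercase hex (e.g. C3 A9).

F2 9B 93 9D E1 84 85 E1 AE 8A E2 8A BF F0 AD AF B8 EE A5 AF

U+9B4DD: 4-byte form → F2 9B 93 9D.
U+1105: 3-byte form → E1 84 85.
U+1B8A: 3-byte form → E1 AE 8A.
U+22BF: 3-byte form → E2 8A BF.
U+2DBF8: 4-byte form → F0 AD AF B8.
U+E96F: 3-byte form → EE A5 AF.
Concatenated (20 bytes): F2 9B 93 9D E1 84 85 E1 AE 8A E2 8A BF F0 AD AF B8 EE A5 AF.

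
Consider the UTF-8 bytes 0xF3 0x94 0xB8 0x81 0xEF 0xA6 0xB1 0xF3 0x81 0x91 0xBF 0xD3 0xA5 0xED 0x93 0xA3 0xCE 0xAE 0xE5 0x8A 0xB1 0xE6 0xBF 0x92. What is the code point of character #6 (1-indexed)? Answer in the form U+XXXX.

Offset 0: leading byte 0xF3 = 11110011 → 4-byte char #1 = F3 94 B8 81.
Offset 4: leading byte 0xEF = 11101111 → 3-byte char #2 = EF A6 B1.
Offset 7: leading byte 0xF3 = 11110011 → 4-byte char #3 = F3 81 91 BF.
Offset 11: leading byte 0xD3 = 11010011 → 2-byte char #4 = D3 A5.
Offset 13: leading byte 0xED = 11101101 → 3-byte char #5 = ED 93 A3.
Offset 16: leading byte 0xCE = 11001110 → 2-byte char #6 = CE AE.
Leading byte 0xCE = 11001110 matches 110xxxxx → 2-byte sequence.
Byte 1: 0xCE = 11001110, payload 01110 (5 bits).
Byte 2: 0xAE = 10101110 (10xxxxxx ✓), payload 101110.
Concatenate: 01110101110 = 0x3AE (11 bits → U+03AE).

U+03AE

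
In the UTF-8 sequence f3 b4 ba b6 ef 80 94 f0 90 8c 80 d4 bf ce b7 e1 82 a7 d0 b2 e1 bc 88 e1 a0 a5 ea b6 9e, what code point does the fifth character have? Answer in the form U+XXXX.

U+03B7

Offset 0: leading byte 0xF3 = 11110011 → 4-byte char #1 = F3 B4 BA B6.
Offset 4: leading byte 0xEF = 11101111 → 3-byte char #2 = EF 80 94.
Offset 7: leading byte 0xF0 = 11110000 → 4-byte char #3 = F0 90 8C 80.
Offset 11: leading byte 0xD4 = 11010100 → 2-byte char #4 = D4 BF.
Offset 13: leading byte 0xCE = 11001110 → 2-byte char #5 = CE B7.
Leading byte 0xCE = 11001110 matches 110xxxxx → 2-byte sequence.
Byte 1: 0xCE = 11001110, payload 01110 (5 bits).
Byte 2: 0xB7 = 10110111 (10xxxxxx ✓), payload 110111.
Concatenate: 01110110111 = 0x3B7 (11 bits → U+03B7).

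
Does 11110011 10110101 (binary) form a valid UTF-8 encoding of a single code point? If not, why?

invalid (sequence truncated)

Leading byte 0xF3 = 11110011 → 4-byte form, but only 2 bytes are present.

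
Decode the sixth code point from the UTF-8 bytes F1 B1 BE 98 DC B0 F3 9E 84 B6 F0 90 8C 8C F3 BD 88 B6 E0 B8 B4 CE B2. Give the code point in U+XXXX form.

Offset 0: leading byte 0xF1 = 11110001 → 4-byte char #1 = F1 B1 BE 98.
Offset 4: leading byte 0xDC = 11011100 → 2-byte char #2 = DC B0.
Offset 6: leading byte 0xF3 = 11110011 → 4-byte char #3 = F3 9E 84 B6.
Offset 10: leading byte 0xF0 = 11110000 → 4-byte char #4 = F0 90 8C 8C.
Offset 14: leading byte 0xF3 = 11110011 → 4-byte char #5 = F3 BD 88 B6.
Offset 18: leading byte 0xE0 = 11100000 → 3-byte char #6 = E0 B8 B4.
Leading byte 0xE0 = 11100000 matches 1110xxxx → 3-byte sequence.
Byte 1: 0xE0 = 11100000, payload 0000 (4 bits).
Byte 2: 0xB8 = 10111000 (10xxxxxx ✓), payload 111000.
Byte 3: 0xB4 = 10110100 (10xxxxxx ✓), payload 110100.
Concatenate: 0000111000110100 = 0xE34 (16 bits → U+0E34).

U+0E34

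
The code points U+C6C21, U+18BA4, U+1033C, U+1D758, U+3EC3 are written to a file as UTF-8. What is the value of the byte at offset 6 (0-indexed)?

U+C6C21 → 4-byte form F3 86 B0 A1 at offsets 0–3.
U+18BA4 → 4-byte form F0 98 AE A4 at offsets 4–7.
Offset 6 falls in char 2's range; it's byte 3 of F0 98 AE A4 = 0xAE.

0xAE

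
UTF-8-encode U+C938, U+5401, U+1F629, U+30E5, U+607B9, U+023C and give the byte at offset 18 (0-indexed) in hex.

U+C938 → 3-byte form EC A4 B8 at offsets 0–2.
U+5401 → 3-byte form E5 90 81 at offsets 3–5.
U+1F629 → 4-byte form F0 9F 98 A9 at offsets 6–9.
U+30E5 → 3-byte form E3 83 A5 at offsets 10–12.
U+607B9 → 4-byte form F1 A0 9E B9 at offsets 13–16.
U+023C → 2-byte form C8 BC at offsets 17–18.
Offset 18 falls in char 6's range; it's byte 2 of C8 BC = 0xBC.

0xBC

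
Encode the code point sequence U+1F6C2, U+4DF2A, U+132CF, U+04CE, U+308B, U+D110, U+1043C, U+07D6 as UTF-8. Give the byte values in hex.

U+1F6C2: 4-byte form → F0 9F 9B 82.
U+4DF2A: 4-byte form → F1 8D BC AA.
U+132CF: 4-byte form → F0 93 8B 8F.
U+04CE: 2-byte form → D3 8E.
U+308B: 3-byte form → E3 82 8B.
U+D110: 3-byte form → ED 84 90.
U+1043C: 4-byte form → F0 90 90 BC.
U+07D6: 2-byte form → DF 96.
Concatenated (26 bytes): F0 9F 9B 82 F1 8D BC AA F0 93 8B 8F D3 8E E3 82 8B ED 84 90 F0 90 90 BC DF 96.

F0 9F 9B 82 F1 8D BC AA F0 93 8B 8F D3 8E E3 82 8B ED 84 90 F0 90 90 BC DF 96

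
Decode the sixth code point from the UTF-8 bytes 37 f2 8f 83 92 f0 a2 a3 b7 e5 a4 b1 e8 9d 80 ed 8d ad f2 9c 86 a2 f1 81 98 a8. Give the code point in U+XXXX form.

Offset 0: leading byte 0x37 = 00110111 → 1-byte char #1 = 37.
Offset 1: leading byte 0xF2 = 11110010 → 4-byte char #2 = F2 8F 83 92.
Offset 5: leading byte 0xF0 = 11110000 → 4-byte char #3 = F0 A2 A3 B7.
Offset 9: leading byte 0xE5 = 11100101 → 3-byte char #4 = E5 A4 B1.
Offset 12: leading byte 0xE8 = 11101000 → 3-byte char #5 = E8 9D 80.
Offset 15: leading byte 0xED = 11101101 → 3-byte char #6 = ED 8D AD.
Leading byte 0xED = 11101101 matches 1110xxxx → 3-byte sequence.
Byte 1: 0xED = 11101101, payload 1101 (4 bits).
Byte 2: 0x8D = 10001101 (10xxxxxx ✓), payload 001101.
Byte 3: 0xAD = 10101101 (10xxxxxx ✓), payload 101101.
Concatenate: 1101001101101101 = 0xD36D (16 bits → U+D36D).

U+D36D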